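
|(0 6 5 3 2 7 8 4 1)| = 9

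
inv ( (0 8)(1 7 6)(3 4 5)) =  (0 8)(1 6 7)(3 5 4)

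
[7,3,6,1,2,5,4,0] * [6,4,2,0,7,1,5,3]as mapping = [0→3,1→0,2→5,3→4,4→2,5→1,6→7,7→6]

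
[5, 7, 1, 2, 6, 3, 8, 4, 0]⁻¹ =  [8, 2, 3, 5, 7, 0, 4, 1, 6]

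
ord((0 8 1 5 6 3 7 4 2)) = 9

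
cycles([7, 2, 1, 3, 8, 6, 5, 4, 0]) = (0 7 4 8)(1 2)(5 6)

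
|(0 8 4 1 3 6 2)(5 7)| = 14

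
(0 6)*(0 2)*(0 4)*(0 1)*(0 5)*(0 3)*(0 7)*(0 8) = (0 6 2 4 1 5 3 7 8)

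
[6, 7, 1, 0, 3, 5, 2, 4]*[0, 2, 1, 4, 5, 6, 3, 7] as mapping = [0→3, 1→7, 2→2, 3→0, 4→4, 5→6, 6→1, 7→5] 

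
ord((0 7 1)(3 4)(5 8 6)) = 6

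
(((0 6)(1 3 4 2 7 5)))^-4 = (1 4 7)(2 5 3)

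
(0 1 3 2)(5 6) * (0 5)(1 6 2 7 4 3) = (0 6)(2 5)(3 7 4)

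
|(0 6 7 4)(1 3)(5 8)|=4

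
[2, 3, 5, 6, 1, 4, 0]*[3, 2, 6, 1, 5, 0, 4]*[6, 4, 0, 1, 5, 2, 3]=[3, 4, 6, 5, 0, 2, 1]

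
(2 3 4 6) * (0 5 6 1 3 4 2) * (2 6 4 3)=(0 5 4 1 2 3 6)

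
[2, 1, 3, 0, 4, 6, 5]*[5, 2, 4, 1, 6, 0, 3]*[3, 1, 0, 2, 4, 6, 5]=[4, 0, 1, 6, 5, 2, 3]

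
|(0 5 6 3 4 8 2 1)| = 8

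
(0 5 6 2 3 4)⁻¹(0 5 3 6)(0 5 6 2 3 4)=(2 5 6 4)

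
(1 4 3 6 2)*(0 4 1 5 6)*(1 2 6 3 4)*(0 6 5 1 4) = (0 4)(1 2)(3 6 5)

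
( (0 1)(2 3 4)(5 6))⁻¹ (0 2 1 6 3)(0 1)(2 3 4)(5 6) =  (0 5 4 1 3)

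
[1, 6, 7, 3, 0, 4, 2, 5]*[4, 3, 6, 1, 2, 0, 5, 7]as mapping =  [0→3, 1→5, 2→7, 3→1, 4→4, 5→2, 6→6, 7→0]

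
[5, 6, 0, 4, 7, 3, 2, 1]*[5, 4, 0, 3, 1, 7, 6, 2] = [7, 6, 5, 1, 2, 3, 0, 4]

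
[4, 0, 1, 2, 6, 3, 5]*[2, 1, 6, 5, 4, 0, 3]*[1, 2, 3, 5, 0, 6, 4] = [0, 3, 2, 4, 5, 6, 1]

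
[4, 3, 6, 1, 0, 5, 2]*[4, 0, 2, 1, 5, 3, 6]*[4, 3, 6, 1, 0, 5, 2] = [5, 3, 2, 4, 0, 1, 6]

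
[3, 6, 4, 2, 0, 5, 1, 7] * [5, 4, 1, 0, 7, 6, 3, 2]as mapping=[0→0, 1→3, 2→7, 3→1, 4→5, 5→6, 6→4, 7→2]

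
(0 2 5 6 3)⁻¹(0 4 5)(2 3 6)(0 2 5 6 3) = (0 3 5)(2 4 6)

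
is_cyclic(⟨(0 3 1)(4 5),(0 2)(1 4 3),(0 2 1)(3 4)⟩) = no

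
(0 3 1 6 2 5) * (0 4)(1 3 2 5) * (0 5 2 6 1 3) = (0 6 2 3)(4 5)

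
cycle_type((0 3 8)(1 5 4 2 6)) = 3.5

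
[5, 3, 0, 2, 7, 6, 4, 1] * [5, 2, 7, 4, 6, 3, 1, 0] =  [3, 4, 5, 7, 0, 1, 6, 2]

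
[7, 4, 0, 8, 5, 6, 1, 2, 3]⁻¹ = [2, 6, 7, 8, 1, 4, 5, 0, 3]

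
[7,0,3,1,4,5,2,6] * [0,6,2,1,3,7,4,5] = [5,0,1,6,3,7,2,4]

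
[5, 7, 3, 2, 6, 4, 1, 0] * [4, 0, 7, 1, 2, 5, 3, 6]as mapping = [0→5, 1→6, 2→1, 3→7, 4→3, 5→2, 6→0, 7→4]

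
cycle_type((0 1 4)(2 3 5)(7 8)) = 2.3^2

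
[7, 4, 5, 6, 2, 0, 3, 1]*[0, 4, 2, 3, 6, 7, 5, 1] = [1, 6, 7, 5, 2, 0, 3, 4]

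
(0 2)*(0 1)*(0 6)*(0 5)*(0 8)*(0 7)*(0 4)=(0 2 1 6 5 8 7 4)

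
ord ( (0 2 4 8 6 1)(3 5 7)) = 6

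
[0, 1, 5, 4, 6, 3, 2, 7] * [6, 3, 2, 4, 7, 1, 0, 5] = [6, 3, 1, 7, 0, 4, 2, 5]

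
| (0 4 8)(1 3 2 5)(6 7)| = 12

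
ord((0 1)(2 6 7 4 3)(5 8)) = 10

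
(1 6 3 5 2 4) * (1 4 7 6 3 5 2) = (1 3 2 7 6 5)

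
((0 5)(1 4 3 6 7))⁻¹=(0 5)(1 7 6 3 4)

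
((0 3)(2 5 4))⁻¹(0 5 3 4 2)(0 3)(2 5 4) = (0 2 5 3 4)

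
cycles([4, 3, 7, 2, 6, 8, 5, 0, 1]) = (0 4 6 5 8 1 3 2 7)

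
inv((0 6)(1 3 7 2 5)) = (0 6)(1 5 2 7 3)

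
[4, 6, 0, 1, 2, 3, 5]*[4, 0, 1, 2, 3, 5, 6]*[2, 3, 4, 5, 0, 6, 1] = [5, 1, 0, 2, 3, 4, 6]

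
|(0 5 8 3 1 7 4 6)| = 8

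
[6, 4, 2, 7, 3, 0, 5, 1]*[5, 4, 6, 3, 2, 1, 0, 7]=[0, 2, 6, 7, 3, 5, 1, 4]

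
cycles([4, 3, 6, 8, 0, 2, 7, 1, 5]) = (0 4)(1 3 8 5 2 6 7)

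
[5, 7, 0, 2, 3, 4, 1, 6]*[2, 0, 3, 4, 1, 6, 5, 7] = [6, 7, 2, 3, 4, 1, 0, 5]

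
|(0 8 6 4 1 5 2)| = 7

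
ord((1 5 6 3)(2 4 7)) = 12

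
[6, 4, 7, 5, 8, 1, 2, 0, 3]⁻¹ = [7, 5, 6, 8, 1, 3, 0, 2, 4]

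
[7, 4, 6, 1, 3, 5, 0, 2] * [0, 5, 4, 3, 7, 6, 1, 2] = [2, 7, 1, 5, 3, 6, 0, 4]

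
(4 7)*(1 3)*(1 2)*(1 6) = (1 3 2 6) (4 7) 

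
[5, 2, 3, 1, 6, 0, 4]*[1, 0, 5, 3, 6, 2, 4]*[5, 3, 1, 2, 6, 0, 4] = [1, 0, 2, 5, 6, 3, 4]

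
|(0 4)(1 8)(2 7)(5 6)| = 2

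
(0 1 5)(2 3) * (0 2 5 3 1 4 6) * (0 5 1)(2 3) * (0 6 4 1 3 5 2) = (0 1)(2 6)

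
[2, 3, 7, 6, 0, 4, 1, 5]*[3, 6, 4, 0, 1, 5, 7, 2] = [4, 0, 2, 7, 3, 1, 6, 5]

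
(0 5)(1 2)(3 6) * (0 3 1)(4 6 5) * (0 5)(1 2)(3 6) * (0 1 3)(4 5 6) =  (0 5 4)(1 3)(2 6)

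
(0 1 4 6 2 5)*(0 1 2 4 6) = (0 2 5 1 6 4) 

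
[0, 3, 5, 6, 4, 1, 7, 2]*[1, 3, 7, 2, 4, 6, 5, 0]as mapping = [0→1, 1→2, 2→6, 3→5, 4→4, 5→3, 6→0, 7→7]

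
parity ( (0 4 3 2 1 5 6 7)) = odd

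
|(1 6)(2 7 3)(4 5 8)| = 6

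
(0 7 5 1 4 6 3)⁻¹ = (0 3 6 4 1 5 7)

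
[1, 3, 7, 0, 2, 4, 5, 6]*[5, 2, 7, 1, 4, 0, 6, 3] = [2, 1, 3, 5, 7, 4, 0, 6]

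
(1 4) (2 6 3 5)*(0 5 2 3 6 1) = (0 5 3 2 1 4) 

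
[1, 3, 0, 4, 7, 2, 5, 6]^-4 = [7, 6, 4, 5, 2, 3, 1, 0]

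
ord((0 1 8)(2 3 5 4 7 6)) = 6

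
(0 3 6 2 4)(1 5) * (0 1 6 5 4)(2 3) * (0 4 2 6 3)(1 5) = (0 6)(1 2 4 5 3)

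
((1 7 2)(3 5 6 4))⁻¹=(1 2 7)(3 4 6 5)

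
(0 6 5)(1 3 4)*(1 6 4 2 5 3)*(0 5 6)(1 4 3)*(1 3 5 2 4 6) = (0 5 2 1 6 3 4)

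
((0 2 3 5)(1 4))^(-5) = (0 5 3 2)(1 4)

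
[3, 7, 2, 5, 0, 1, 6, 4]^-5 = [3, 7, 2, 5, 0, 1, 6, 4]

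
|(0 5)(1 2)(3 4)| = 2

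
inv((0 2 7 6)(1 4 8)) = (0 6 7 2)(1 8 4)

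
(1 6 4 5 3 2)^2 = (1 4 3)(2 6 5)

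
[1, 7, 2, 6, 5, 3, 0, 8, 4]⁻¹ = [6, 0, 2, 5, 8, 4, 3, 1, 7]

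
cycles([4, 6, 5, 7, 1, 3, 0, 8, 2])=(0 4 1 6)(2 5 3 7 8)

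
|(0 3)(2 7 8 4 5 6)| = 6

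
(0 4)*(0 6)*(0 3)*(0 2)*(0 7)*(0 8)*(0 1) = (0 4 6 3 2 7 8 1)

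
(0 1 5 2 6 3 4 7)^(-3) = (0 3 5 7 6 1 4 2)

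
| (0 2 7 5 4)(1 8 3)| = 15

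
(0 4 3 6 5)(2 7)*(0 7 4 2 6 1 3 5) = (0 2 4 5 7 6)(1 3)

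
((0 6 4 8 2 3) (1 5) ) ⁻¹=(0 3 2 8 4 6) (1 5) 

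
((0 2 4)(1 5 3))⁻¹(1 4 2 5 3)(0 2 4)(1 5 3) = (0 4 3 1 5)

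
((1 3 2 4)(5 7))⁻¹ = (1 4 2 3)(5 7)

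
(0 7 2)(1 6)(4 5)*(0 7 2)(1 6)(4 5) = (0 2 7)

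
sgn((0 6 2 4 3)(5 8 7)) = 1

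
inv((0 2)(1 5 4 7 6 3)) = (0 2)(1 3 6 7 4 5)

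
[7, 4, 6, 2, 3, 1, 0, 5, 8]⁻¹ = [6, 5, 3, 4, 1, 7, 2, 0, 8]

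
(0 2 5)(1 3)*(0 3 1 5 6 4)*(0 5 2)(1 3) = (1 3 2 6 4 5)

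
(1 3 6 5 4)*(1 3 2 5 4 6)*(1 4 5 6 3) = (1 2 6 5 3 4)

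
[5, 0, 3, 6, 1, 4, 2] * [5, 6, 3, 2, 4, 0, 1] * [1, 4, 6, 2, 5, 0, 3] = [1, 0, 6, 4, 3, 5, 2]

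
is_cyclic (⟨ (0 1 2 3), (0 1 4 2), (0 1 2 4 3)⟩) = no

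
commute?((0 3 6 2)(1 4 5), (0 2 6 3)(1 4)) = no:(0 3 6 2)(1 4 5) * (0 2 6 3)(1 4) = (4 5), (0 2 6 3)(1 4) * (0 3 6 2)(1 4 5) = (1 5)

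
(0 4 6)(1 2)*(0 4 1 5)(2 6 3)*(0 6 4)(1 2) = (0 2 5 6)(1 4 3)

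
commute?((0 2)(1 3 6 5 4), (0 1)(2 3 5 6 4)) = no:(0 2)(1 3 6 5 4)*(0 1)(2 3 5 6 4) = (0 3 4)(1 5 2), (0 1)(2 3 5 6 4)*(0 2)(1 3 6 5 4) = (0 3 4)(1 2 6)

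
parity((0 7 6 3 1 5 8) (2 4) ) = odd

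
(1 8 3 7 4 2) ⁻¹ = (1 2 4 7 3 8) 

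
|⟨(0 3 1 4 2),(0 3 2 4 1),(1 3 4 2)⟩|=120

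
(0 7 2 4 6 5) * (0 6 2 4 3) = (0 7 4 2 3)(5 6)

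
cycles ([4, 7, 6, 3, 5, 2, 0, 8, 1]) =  (0 4 5 2 6)(1 7 8)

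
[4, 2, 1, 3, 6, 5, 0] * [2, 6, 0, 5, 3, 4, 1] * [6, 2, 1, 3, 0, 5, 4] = [3, 6, 4, 5, 2, 0, 1]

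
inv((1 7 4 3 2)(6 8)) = (1 2 3 4 7)(6 8)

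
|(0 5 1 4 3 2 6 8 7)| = 9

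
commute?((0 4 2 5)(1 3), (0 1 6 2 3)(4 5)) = no:(0 4 2 5)(1 3) * (0 1 6 2 3)(4 5) = (0 5 1)(2 4 3 6), (0 1 6 2 3)(4 5) * (0 4 2 5)(1 3) = (0 3 4)(1 6 5 2)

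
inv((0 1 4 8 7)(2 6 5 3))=(0 7 8 4 1)(2 3 5 6)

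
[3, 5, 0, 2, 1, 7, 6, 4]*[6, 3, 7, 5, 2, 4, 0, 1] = [5, 4, 6, 7, 3, 1, 0, 2]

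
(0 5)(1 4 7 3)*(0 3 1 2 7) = (0 5 3 2 7 1 4)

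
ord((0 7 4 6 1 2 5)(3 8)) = 14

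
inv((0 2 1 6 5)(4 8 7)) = (0 5 6 1 2)(4 7 8)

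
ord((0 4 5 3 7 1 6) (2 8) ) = 14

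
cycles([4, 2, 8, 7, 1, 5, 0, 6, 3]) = (0 4 1 2 8 3 7 6) 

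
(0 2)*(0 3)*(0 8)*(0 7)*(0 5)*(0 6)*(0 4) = (0 2 3 8 7 5 6 4)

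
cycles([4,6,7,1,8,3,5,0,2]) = (0 4 8 2 7)(1 6 5 3)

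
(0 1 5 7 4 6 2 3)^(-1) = (0 3 2 6 4 7 5 1)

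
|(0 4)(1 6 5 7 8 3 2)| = 14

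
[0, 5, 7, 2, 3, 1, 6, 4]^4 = [0, 1, 2, 3, 4, 5, 6, 7]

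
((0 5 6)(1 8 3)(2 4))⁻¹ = (0 6 5)(1 3 8)(2 4)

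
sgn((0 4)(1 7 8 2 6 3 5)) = -1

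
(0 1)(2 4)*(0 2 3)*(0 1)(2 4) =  (1 4 3)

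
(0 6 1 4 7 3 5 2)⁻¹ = (0 2 5 3 7 4 1 6)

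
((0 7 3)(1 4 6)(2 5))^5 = (0 3 7)(1 6 4)(2 5)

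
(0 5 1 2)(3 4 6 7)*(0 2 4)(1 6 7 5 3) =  (0 3)(1 4 7)(5 6)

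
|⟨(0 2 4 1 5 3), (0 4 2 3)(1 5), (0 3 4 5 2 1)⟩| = 720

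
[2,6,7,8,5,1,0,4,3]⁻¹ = [6,5,0,8,7,4,1,2,3]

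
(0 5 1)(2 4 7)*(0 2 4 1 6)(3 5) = (0 3 5 6)(1 2)(4 7)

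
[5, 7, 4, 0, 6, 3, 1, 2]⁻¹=[3, 6, 7, 5, 2, 0, 4, 1]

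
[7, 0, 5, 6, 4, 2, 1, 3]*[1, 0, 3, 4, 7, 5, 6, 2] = [2, 1, 5, 6, 7, 3, 0, 4] 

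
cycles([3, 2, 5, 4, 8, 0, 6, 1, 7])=(0 3 4 8 7 1 2 5)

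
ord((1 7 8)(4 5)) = 6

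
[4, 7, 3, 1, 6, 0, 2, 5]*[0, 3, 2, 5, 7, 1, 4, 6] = [7, 6, 5, 3, 4, 0, 2, 1]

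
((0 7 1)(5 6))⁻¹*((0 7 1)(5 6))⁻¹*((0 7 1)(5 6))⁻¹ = (5 6)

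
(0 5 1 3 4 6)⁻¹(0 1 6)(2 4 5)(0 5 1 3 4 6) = (0 5 3)(1 2 6)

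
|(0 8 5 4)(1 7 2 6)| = 4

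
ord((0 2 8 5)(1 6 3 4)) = 4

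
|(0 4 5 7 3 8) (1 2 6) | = 6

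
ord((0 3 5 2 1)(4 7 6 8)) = 20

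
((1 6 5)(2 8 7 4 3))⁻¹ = (1 5 6)(2 3 4 7 8)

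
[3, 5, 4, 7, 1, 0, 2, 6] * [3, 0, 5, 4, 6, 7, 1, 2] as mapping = [0→4, 1→7, 2→6, 3→2, 4→0, 5→3, 6→5, 7→1] 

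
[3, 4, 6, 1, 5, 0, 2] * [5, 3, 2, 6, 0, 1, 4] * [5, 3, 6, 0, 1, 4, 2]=[2, 5, 1, 0, 3, 4, 6]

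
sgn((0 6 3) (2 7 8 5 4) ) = 1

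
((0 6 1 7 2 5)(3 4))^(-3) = (0 7)(1 5)(2 6)(3 4)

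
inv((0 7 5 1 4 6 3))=(0 3 6 4 1 5 7)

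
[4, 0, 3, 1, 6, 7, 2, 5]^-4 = [6, 4, 1, 0, 2, 5, 3, 7]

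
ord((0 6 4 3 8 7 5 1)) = 8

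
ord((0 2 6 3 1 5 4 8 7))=9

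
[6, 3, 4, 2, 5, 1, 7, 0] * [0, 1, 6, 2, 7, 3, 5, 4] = [5, 2, 7, 6, 3, 1, 4, 0]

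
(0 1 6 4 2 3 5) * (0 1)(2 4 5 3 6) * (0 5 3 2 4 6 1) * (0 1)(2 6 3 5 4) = (0 4 3 6 5 1 2)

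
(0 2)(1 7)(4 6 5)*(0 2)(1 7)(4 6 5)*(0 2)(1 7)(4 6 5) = (0 2)(1 7)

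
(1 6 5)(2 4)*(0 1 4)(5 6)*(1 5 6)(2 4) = (0 5 2)(1 6)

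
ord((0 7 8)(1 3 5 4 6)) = 15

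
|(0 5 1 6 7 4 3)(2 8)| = 14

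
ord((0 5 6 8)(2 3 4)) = 12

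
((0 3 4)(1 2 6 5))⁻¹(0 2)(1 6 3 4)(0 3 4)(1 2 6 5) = (0 2 5 4)(3 6)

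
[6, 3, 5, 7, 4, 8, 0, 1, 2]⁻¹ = [6, 7, 8, 1, 4, 2, 0, 3, 5]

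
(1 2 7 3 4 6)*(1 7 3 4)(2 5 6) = (1 5 6 7 4 2 3)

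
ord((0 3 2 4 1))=5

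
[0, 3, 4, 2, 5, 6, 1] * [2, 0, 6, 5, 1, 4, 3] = [2, 5, 1, 6, 4, 3, 0]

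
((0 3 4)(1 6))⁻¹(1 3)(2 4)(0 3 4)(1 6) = (0 2)(4 6)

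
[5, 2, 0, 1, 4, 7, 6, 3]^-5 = [5, 2, 0, 1, 4, 7, 6, 3]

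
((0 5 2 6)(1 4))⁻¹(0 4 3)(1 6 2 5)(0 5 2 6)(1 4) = (0 6 2 4)(1 3 5)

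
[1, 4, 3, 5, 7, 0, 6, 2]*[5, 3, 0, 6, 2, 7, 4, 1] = [3, 2, 6, 7, 1, 5, 4, 0]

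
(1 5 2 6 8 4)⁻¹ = (1 4 8 6 2 5)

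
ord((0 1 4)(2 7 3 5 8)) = 15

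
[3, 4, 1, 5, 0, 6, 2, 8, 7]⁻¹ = [4, 2, 6, 0, 1, 3, 5, 8, 7]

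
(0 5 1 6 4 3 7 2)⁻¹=(0 2 7 3 4 6 1 5)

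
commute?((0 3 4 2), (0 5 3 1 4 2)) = no:(0 3 4 2)*(0 5 3 1 4 2) = (0 1 4)(2 5 3), (0 5 3 1 4 2)*(0 3 4 2) = (0 5 4)(1 2 3)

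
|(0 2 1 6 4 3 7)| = 7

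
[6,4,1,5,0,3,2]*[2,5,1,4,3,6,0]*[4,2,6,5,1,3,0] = [4,5,3,0,6,1,2]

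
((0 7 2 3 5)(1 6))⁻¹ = (0 5 3 2 7)(1 6)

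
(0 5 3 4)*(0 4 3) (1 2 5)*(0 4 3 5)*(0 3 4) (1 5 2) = (0 5) (2 3) 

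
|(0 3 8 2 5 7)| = 6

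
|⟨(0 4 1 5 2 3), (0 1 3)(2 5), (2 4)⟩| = 720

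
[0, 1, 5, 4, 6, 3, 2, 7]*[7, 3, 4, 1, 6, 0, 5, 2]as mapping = [0→7, 1→3, 2→0, 3→6, 4→5, 5→1, 6→4, 7→2]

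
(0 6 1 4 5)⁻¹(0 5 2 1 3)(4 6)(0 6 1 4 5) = (0 2 4 3 6)(1 5)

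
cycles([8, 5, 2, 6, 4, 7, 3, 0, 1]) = (0 8 1 5 7)(3 6)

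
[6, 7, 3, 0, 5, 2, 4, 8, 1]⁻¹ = [3, 8, 5, 2, 6, 4, 0, 1, 7]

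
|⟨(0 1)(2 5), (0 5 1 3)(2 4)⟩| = 36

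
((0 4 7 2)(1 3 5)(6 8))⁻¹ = (0 2 7 4)(1 5 3)(6 8)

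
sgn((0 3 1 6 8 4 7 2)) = -1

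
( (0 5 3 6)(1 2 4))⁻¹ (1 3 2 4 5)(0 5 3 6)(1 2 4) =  (1 3 2 6 4)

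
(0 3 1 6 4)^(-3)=(0 1 4 3 6)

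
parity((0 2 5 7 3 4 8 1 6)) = even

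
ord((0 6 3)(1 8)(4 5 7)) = 6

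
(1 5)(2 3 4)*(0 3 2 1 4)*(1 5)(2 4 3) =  (0 2 4 5 3)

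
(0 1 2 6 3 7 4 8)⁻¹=(0 8 4 7 3 6 2 1)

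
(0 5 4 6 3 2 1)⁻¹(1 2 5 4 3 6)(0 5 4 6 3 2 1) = (0 1 4 6 2 3)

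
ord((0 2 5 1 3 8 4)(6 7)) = 14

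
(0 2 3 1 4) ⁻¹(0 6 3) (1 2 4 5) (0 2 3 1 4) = (0 5 4 3) (1 2 6) 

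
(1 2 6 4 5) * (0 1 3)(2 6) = (0 1 6 4 5 3)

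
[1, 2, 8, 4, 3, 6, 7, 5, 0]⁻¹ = [8, 0, 1, 4, 3, 7, 5, 6, 2]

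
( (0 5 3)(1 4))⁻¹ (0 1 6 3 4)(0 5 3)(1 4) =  (0 1 5 4 6)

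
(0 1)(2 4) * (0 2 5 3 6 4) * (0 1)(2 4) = (1 4 5 3 6 2)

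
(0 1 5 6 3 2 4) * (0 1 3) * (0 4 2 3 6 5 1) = (0 6 4)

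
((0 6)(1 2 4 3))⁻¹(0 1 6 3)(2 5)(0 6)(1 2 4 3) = (0 1 6 2)(4 5)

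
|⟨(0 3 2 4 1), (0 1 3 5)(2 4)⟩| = 360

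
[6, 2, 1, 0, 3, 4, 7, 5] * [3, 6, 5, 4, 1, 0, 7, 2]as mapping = [0→7, 1→5, 2→6, 3→3, 4→4, 5→1, 6→2, 7→0]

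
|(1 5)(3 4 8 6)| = 4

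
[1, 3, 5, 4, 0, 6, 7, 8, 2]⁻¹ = [4, 0, 8, 1, 3, 2, 5, 6, 7]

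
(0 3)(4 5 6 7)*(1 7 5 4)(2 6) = (0 3)(1 7)(2 6 5)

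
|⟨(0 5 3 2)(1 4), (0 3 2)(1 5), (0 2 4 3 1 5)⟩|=720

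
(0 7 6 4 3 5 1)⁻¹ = (0 1 5 3 4 6 7)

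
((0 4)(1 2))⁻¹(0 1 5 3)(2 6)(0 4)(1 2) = (1 6)(2 5 3 4)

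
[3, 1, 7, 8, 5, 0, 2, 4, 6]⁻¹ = [5, 1, 6, 0, 7, 4, 8, 2, 3]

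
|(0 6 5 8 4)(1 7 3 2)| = 20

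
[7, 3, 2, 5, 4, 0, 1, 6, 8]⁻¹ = [5, 6, 2, 1, 4, 3, 7, 0, 8]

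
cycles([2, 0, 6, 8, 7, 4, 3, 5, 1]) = (0 2 6 3 8 1)(4 7 5)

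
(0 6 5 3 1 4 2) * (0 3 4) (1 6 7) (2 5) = (0 7 1) (2 3 6) (4 5) 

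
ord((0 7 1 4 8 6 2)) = 7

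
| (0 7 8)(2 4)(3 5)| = 6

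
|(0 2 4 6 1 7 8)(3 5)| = 14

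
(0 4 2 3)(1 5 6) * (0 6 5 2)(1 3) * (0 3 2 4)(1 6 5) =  (1 4 3 5)(2 6)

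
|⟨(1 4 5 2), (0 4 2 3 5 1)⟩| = 720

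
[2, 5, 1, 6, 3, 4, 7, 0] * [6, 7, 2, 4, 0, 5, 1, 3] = [2, 5, 7, 1, 4, 0, 3, 6]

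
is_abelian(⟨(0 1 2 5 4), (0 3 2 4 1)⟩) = no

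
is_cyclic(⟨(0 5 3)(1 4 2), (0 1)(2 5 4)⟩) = no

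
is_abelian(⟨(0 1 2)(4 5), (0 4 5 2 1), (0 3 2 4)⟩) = no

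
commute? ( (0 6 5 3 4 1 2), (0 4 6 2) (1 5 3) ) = no: (0 6 5 3 4 1 2)*(0 4 6 2) (1 5 3) = (0 2 4 5 1) (3 6), (0 4 6 2) (1 5 3)*(0 6 5 3 4 1 2) = (0 1 3 2 6) (4 5) 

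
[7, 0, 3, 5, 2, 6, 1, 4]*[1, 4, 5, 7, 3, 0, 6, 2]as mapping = [0→2, 1→1, 2→7, 3→0, 4→5, 5→6, 6→4, 7→3]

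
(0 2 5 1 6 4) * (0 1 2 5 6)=(0 5 2 6 4 1)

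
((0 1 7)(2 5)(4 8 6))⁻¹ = (0 7 1)(2 5)(4 6 8)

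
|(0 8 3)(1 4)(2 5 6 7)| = 12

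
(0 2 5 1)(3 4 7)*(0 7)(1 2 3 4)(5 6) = (0 3 1 7 4)(2 6 5)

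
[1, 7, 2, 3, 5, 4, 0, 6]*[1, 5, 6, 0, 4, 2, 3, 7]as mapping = [0→5, 1→7, 2→6, 3→0, 4→2, 5→4, 6→1, 7→3]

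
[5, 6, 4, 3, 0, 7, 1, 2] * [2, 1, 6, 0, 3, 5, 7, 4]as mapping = [0→5, 1→7, 2→3, 3→0, 4→2, 5→4, 6→1, 7→6]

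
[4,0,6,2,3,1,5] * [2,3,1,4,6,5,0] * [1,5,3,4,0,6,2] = [2,3,1,5,0,4,6]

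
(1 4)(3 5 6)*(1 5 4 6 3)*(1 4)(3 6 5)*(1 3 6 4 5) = (4 6 5)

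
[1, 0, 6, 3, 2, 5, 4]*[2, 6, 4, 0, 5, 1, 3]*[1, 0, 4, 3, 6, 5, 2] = [2, 4, 3, 1, 6, 0, 5]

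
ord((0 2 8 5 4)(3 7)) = 10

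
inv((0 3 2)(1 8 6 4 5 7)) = (0 2 3)(1 7 5 4 6 8)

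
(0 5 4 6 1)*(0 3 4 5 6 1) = (0 6)(1 3 4)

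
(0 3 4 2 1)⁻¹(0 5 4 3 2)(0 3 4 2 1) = (1 3 5 2 4)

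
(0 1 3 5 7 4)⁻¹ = (0 4 7 5 3 1)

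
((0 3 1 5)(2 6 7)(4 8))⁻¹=(0 5 1 3)(2 7 6)(4 8)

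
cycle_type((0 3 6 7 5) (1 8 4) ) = 3.5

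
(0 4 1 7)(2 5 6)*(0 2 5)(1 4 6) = (0 6 5 1 7 2)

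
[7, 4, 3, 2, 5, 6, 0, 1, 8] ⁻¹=[6, 7, 3, 2, 1, 4, 5, 0, 8] 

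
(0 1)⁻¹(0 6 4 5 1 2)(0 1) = (0 2 1 6 4 5)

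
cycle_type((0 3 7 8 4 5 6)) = 7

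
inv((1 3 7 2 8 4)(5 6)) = (1 4 8 2 7 3)(5 6)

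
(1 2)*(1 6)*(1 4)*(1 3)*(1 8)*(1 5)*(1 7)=(1 2 6 4 3 8 5 7)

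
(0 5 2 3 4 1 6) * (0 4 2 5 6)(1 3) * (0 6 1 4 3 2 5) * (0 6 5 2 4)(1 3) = (0 3 2)(1 5 6)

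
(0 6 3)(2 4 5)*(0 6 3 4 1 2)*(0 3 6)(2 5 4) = (0 6 2 1 5 3)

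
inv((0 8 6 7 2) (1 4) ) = (0 2 7 6 8) (1 4) 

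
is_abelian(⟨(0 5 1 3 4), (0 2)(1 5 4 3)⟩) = no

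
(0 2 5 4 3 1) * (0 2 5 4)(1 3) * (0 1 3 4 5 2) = (0 2 5 1)(3 4)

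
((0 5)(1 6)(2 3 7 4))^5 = (0 5)(1 6)(2 3 7 4)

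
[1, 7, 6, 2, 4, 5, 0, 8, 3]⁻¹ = [6, 0, 3, 8, 4, 5, 2, 1, 7]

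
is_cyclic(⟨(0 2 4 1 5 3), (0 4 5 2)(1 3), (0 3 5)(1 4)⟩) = no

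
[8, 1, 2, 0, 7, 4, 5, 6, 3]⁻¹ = [3, 1, 2, 8, 5, 6, 7, 4, 0]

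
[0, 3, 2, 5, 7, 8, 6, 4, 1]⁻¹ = [0, 8, 2, 1, 7, 3, 6, 4, 5]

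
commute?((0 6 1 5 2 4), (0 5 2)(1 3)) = no:(0 6 1 5 2 4) * (0 5 2)(1 3) = (0 6 3 1 2 4 5), (0 5 2)(1 3) * (0 6 1 5 2 4) = (0 2 6 1 3 5 4)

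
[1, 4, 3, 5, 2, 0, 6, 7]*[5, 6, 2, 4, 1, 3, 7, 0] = [6, 1, 4, 3, 2, 5, 7, 0]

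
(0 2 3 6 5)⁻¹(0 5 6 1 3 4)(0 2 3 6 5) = (0 5 1 6 4 2)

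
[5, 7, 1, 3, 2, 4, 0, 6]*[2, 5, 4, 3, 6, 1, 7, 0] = [1, 0, 5, 3, 4, 6, 2, 7]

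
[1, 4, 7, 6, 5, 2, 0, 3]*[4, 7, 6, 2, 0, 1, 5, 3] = [7, 0, 3, 5, 1, 6, 4, 2]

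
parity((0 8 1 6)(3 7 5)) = odd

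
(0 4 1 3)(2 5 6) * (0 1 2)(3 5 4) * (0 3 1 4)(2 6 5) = (0 1 2)(3 4 6)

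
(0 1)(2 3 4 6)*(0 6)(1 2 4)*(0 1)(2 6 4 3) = (0 6 3)(1 4)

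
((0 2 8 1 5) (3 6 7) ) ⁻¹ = (0 5 1 8 2) (3 7 6) 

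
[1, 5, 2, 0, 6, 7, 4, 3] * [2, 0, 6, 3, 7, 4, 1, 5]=[0, 4, 6, 2, 1, 5, 7, 3]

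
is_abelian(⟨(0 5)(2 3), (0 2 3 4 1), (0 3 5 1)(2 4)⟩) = no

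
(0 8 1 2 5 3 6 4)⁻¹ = (0 4 6 3 5 2 1 8)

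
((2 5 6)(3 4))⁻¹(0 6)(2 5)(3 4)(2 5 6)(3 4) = (0 2)(3 4)(5 6)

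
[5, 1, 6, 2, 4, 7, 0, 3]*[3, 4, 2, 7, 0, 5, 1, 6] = [5, 4, 1, 2, 0, 6, 3, 7]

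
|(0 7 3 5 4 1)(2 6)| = 6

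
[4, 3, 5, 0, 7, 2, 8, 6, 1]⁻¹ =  [3, 8, 5, 1, 0, 2, 7, 4, 6]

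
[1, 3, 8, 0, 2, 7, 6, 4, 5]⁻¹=[3, 0, 4, 1, 7, 8, 6, 5, 2]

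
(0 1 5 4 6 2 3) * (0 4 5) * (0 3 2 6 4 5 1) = (1 3 5) 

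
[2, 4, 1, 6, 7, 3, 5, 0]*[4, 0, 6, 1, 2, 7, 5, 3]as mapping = [0→6, 1→2, 2→0, 3→5, 4→3, 5→1, 6→7, 7→4]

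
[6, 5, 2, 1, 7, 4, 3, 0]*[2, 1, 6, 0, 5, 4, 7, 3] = [7, 4, 6, 1, 3, 5, 0, 2]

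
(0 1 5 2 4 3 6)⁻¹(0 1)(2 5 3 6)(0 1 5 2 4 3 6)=(0 4 2 6)(1 5)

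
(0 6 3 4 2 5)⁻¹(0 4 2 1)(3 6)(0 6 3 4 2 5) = (1 6 2 5)(3 4)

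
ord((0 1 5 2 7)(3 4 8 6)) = 20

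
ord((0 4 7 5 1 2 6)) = 7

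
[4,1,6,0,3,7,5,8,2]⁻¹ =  [3,1,8,4,0,6,2,5,7]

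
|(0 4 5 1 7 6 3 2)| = 8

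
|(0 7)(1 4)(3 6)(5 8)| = 2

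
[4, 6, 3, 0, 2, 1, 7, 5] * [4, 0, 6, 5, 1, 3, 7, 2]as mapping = [0→1, 1→7, 2→5, 3→4, 4→6, 5→0, 6→2, 7→3]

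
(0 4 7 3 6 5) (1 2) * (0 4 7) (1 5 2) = (0 7 3 6 2 5 4) 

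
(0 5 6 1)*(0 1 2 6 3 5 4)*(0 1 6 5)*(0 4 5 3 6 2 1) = (0 5 6 1 2 3 4)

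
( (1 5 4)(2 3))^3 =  (2 3)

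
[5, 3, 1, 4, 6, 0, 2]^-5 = [5, 1, 2, 3, 4, 0, 6]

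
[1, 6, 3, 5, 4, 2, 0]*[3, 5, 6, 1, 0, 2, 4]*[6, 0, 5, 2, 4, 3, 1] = [3, 4, 0, 5, 6, 1, 2]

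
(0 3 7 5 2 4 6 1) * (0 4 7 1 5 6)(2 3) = (0 2 7 6 5 3 1 4)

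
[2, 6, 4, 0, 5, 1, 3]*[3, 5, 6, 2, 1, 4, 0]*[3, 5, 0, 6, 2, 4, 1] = [1, 3, 5, 6, 2, 4, 0]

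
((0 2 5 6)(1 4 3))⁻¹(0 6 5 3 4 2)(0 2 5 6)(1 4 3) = (0 6 1 3 5 2)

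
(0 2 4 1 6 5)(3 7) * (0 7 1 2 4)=(0 4 2)(1 6 5 7 3)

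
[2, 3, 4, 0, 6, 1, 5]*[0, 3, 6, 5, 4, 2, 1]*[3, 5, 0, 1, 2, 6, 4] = [4, 6, 2, 3, 5, 1, 0]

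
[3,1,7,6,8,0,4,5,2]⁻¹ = [5,1,8,0,6,7,3,2,4]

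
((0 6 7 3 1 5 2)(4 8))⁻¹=(0 2 5 1 3 7 6)(4 8)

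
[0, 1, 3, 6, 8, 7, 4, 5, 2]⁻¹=[0, 1, 8, 2, 6, 7, 3, 5, 4]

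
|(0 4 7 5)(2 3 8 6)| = 4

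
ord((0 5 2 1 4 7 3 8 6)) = 9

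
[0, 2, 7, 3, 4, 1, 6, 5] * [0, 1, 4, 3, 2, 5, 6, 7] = [0, 4, 7, 3, 2, 1, 6, 5]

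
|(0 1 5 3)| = 4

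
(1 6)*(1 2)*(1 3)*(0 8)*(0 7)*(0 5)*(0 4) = (0 8 7 5 4)(1 6 2 3)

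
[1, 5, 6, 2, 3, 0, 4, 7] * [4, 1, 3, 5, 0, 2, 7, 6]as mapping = [0→1, 1→2, 2→7, 3→3, 4→5, 5→4, 6→0, 7→6]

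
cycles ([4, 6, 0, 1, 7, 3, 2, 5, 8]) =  (0 4 7 5 3 1 6 2)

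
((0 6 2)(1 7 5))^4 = (0 6 2)(1 7 5)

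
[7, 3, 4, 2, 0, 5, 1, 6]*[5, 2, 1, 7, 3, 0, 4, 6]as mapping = [0→6, 1→7, 2→3, 3→1, 4→5, 5→0, 6→2, 7→4]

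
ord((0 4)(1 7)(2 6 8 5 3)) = 10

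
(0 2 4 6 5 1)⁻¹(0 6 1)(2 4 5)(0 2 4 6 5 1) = (0 2 5)(1 4 6)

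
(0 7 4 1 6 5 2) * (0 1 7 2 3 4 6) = (0 2 1)(3 4 7 6 5)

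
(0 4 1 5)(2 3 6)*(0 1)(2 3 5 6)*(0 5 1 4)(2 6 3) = (1 3 6 2)(4 5)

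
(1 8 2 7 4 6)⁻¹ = (1 6 4 7 2 8)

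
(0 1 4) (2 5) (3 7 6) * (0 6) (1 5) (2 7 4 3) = (0 5 7) (1 3 4 6 2) 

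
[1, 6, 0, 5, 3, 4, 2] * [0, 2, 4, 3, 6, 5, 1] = [2, 1, 0, 5, 3, 6, 4]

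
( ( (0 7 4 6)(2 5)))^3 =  (0 6 4 7)(2 5)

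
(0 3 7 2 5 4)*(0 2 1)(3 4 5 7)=(0 4 2 7 1)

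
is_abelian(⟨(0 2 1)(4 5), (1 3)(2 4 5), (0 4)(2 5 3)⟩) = no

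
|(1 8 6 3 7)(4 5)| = 10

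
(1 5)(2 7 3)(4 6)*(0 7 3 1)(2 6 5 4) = (0 7 1 4 5)(2 3 6)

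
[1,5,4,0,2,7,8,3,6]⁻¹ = [3,0,4,7,2,1,8,5,6]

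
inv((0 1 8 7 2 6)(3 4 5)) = (0 6 2 7 8 1)(3 5 4)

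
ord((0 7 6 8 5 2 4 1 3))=9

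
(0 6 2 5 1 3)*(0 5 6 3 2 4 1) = (0 3 5)(1 2 6 4)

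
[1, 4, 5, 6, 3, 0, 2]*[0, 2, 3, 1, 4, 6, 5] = [2, 4, 6, 5, 1, 0, 3]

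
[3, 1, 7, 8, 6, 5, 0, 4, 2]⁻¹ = [6, 1, 8, 0, 7, 5, 4, 2, 3]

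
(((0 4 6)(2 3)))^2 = (0 6 4)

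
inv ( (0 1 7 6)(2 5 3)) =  (0 6 7 1)(2 3 5)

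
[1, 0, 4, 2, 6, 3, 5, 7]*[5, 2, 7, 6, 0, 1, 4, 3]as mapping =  [0→2, 1→5, 2→0, 3→7, 4→4, 5→6, 6→1, 7→3]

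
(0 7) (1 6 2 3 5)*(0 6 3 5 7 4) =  (0 4) (1 3 7 6 2 5) 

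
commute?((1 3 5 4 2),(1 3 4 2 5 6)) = no:(1 3 5 4 2) * (1 3 4 2 5 6) = (1 4 5 2 3 6),(1 3 4 2 5 6) * (1 3 5 4 2) = (1 5 6 3 2 4)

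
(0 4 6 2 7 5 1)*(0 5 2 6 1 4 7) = (0 7 2)(1 5 4)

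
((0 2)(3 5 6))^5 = (0 2)(3 6 5)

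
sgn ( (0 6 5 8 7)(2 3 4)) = 1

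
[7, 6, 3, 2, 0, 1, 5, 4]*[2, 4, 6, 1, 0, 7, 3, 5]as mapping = [0→5, 1→3, 2→1, 3→6, 4→2, 5→4, 6→7, 7→0]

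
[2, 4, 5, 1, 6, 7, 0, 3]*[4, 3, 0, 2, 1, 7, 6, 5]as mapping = [0→0, 1→1, 2→7, 3→3, 4→6, 5→5, 6→4, 7→2]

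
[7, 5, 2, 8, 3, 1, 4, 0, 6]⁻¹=[7, 5, 2, 4, 6, 1, 8, 0, 3]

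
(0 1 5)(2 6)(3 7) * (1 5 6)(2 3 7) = (0 5)(1 6 3 2)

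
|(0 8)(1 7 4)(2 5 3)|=6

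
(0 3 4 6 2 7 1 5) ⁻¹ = (0 5 1 7 2 6 4 3) 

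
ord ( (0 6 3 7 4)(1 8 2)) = 15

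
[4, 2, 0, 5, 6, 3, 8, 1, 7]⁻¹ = [2, 7, 1, 5, 0, 3, 4, 8, 6]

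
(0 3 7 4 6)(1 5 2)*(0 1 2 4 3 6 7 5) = (0 6 1)(3 5 4 7)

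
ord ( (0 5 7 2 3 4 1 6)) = 8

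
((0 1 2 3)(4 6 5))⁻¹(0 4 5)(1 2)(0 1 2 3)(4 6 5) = (1 6 4)(2 3)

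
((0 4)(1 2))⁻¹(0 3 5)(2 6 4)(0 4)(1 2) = (0 1 6)(3 5 4)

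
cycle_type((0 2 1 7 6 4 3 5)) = 8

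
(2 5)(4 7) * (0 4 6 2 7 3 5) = (0 4 3 5 7 6 2)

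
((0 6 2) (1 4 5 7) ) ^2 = (0 2 6) (1 5) (4 7) 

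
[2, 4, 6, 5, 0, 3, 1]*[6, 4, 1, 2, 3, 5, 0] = [1, 3, 0, 5, 6, 2, 4]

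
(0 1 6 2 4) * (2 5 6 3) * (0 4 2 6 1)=(1 3 6 5)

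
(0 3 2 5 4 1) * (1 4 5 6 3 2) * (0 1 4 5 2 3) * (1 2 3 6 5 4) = (0 6)(1 2 5 3)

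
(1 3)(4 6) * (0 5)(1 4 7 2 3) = (0 5)(2 3 4 6 7)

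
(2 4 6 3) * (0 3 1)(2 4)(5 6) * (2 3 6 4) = (0 6 1)(2 3)(4 5)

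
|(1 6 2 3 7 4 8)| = 7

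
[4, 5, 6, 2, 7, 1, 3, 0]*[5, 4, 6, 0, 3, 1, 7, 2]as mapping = [0→3, 1→1, 2→7, 3→6, 4→2, 5→4, 6→0, 7→5]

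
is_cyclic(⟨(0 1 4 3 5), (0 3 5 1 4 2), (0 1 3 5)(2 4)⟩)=no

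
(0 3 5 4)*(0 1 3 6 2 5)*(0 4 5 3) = (0 6 2 3 4 1)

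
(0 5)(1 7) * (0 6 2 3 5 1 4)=(0 1 7 4)(2 3 5 6)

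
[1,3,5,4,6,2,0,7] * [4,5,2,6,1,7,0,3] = [5,6,7,1,0,2,4,3]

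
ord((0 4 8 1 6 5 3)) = 7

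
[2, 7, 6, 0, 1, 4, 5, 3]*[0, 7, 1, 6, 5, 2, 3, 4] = [1, 4, 3, 0, 7, 5, 2, 6]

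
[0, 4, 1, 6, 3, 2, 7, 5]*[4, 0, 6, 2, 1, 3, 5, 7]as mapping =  [0→4, 1→1, 2→0, 3→5, 4→2, 5→6, 6→7, 7→3]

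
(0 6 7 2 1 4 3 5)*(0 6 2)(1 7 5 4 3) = (0 2 7)(1 3 4)(5 6)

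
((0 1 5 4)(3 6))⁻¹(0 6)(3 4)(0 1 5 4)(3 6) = (0 6)(1 3)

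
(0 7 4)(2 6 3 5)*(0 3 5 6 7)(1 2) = (1 2 7 4 3 6 5)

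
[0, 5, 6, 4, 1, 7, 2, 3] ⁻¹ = [0, 4, 6, 7, 3, 1, 2, 5] 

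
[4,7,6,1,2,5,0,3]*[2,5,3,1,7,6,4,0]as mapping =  [0→7,1→0,2→4,3→5,4→3,5→6,6→2,7→1]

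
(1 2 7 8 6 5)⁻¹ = (1 5 6 8 7 2)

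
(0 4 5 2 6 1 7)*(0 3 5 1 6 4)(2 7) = (1 2 4)(3 5 7)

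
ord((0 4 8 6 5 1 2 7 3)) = 9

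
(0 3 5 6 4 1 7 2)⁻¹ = (0 2 7 1 4 6 5 3)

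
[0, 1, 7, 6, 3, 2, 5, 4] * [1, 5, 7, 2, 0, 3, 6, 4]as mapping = [0→1, 1→5, 2→4, 3→6, 4→2, 5→7, 6→3, 7→0]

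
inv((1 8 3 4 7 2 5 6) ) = (1 6 5 2 7 4 3 8) 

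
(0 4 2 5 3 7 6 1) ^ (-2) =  (0 6 3 2) (1 7 5 4) 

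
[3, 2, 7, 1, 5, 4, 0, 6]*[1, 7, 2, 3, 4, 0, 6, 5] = [3, 2, 5, 7, 0, 4, 1, 6]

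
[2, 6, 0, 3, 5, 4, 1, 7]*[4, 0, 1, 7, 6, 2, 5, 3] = [1, 5, 4, 7, 2, 6, 0, 3]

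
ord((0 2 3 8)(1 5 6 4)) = 4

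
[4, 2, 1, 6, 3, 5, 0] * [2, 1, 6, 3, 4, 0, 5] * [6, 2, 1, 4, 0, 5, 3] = [0, 3, 2, 5, 4, 6, 1]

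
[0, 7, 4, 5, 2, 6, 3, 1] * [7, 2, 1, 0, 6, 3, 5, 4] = [7, 4, 6, 3, 1, 5, 0, 2]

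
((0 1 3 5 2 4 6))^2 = (0 3 2 6 1 5 4)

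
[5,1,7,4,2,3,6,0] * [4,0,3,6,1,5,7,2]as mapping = [0→5,1→0,2→2,3→1,4→3,5→6,6→7,7→4]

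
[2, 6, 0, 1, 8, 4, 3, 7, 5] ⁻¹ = [2, 3, 0, 6, 5, 8, 1, 7, 4] 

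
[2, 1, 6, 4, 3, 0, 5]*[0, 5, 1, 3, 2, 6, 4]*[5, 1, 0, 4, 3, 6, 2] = [1, 6, 3, 0, 4, 5, 2]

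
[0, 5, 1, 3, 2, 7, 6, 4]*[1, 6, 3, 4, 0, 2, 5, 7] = [1, 2, 6, 4, 3, 7, 5, 0]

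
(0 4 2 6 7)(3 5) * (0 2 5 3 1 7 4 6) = (0 6 4 5 1 7 2)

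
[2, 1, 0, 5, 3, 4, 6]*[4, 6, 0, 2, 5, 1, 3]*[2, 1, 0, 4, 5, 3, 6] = [2, 6, 5, 1, 0, 3, 4]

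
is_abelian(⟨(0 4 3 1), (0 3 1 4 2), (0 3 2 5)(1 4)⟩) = no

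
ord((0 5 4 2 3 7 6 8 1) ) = 9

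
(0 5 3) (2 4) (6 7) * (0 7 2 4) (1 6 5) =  (0 1 6 2) (3 7 5) 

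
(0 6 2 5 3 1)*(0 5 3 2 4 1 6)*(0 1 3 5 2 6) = (0 1 2 5 6 4 3)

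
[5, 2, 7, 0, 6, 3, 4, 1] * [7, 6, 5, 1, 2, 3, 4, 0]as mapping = [0→3, 1→5, 2→0, 3→7, 4→4, 5→1, 6→2, 7→6]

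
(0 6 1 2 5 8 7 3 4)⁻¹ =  (0 4 3 7 8 5 2 1 6)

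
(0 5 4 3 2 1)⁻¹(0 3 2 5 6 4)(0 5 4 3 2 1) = (1 4 6 3 5 2)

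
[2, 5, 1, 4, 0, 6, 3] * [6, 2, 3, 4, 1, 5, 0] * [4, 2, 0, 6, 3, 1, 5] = [6, 1, 0, 2, 5, 4, 3]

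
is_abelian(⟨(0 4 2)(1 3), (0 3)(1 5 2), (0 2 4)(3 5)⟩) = no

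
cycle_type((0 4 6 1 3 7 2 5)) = 8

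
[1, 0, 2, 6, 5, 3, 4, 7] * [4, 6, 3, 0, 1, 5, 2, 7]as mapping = [0→6, 1→4, 2→3, 3→2, 4→5, 5→0, 6→1, 7→7]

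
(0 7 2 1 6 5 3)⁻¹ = (0 3 5 6 1 2 7)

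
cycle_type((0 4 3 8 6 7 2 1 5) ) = 9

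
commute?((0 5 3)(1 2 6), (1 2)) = no:(0 5 3)(1 2 6) * (1 2) = (0 5 3)(2 6), (1 2) * (0 5 3)(1 2 6) = (0 5 3)(1 6)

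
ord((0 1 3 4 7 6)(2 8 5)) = 6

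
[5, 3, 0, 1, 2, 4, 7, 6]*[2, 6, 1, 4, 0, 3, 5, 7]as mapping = [0→3, 1→4, 2→2, 3→6, 4→1, 5→0, 6→7, 7→5]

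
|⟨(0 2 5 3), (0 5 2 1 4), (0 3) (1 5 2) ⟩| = 720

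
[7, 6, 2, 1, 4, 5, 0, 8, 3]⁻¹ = [6, 3, 2, 8, 4, 5, 1, 0, 7]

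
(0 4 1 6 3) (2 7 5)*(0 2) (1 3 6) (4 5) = (0 5) (2 7 4 3) 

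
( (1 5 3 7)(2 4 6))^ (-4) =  (2 6 4)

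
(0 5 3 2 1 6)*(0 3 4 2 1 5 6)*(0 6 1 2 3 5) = (0 1 6 5 4 3 2)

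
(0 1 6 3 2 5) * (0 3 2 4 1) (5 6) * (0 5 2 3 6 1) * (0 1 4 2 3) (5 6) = (0 6) (1 3 2 4) 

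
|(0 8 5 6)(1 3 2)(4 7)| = 12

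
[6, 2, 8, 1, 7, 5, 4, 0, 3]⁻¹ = [7, 3, 1, 8, 6, 5, 0, 4, 2]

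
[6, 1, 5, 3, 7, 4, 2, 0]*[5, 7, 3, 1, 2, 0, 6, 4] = [6, 7, 0, 1, 4, 2, 3, 5]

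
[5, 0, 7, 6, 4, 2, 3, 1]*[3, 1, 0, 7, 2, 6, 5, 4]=[6, 3, 4, 5, 2, 0, 7, 1]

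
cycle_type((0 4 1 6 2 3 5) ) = 7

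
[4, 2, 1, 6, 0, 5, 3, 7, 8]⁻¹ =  [4, 2, 1, 6, 0, 5, 3, 7, 8]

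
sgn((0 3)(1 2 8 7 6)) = -1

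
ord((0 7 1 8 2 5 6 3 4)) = 9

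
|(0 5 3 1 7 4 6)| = 7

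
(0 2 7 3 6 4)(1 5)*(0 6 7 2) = (1 5)(3 7)(4 6)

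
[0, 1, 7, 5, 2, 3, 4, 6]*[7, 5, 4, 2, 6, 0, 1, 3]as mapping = [0→7, 1→5, 2→3, 3→0, 4→4, 5→2, 6→6, 7→1]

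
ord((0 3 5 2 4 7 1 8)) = 8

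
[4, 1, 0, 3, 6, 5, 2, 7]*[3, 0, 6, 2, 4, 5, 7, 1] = [4, 0, 3, 2, 7, 5, 6, 1]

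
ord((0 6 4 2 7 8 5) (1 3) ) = 14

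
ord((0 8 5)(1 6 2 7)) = 12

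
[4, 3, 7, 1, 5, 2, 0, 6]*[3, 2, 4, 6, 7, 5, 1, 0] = [7, 6, 0, 2, 5, 4, 3, 1]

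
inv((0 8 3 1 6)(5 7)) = (0 6 1 3 8)(5 7)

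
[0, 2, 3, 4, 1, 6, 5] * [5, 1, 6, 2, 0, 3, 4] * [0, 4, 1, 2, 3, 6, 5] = [6, 5, 1, 0, 4, 3, 2]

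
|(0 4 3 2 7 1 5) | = 7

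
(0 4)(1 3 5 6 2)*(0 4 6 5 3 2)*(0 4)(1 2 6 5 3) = (0 5 3 1 6 4)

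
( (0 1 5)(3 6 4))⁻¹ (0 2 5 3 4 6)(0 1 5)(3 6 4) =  (0 6 3 4 1 2)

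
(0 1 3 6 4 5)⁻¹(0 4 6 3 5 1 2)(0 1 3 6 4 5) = (0 3 2 1 5 4 6)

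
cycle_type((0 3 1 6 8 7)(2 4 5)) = 3.6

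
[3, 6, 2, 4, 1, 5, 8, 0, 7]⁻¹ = [7, 4, 2, 0, 3, 5, 1, 8, 6]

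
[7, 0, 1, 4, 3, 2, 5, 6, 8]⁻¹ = [1, 2, 5, 4, 3, 6, 7, 0, 8]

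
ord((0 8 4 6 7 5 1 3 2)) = 9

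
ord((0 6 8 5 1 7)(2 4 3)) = 6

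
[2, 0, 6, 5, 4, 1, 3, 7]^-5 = [2, 0, 6, 5, 4, 1, 3, 7]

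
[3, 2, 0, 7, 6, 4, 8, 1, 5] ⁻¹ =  [2, 7, 1, 0, 5, 8, 4, 3, 6] 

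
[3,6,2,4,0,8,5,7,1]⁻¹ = [4,8,2,0,3,6,1,7,5]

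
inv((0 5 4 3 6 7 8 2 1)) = (0 1 2 8 7 6 3 4 5)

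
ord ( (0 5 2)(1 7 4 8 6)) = 15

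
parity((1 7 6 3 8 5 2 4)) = odd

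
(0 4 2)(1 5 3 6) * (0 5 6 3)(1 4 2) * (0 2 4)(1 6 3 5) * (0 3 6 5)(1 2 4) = (0 1 6 3)(4 5)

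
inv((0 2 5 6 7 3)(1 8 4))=(0 3 7 6 5 2)(1 4 8)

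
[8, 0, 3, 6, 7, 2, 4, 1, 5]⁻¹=[1, 7, 5, 2, 6, 8, 3, 4, 0]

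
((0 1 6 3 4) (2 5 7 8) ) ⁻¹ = (0 4 3 6 1) (2 8 7 5) 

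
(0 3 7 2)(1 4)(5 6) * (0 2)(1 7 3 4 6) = (0 4 7)(1 6 5)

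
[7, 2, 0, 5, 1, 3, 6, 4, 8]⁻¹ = [2, 4, 1, 5, 7, 3, 6, 0, 8]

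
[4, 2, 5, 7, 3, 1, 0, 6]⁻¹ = [6, 5, 1, 4, 0, 2, 7, 3]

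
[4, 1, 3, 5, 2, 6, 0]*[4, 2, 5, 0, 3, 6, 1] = [3, 2, 0, 6, 5, 1, 4]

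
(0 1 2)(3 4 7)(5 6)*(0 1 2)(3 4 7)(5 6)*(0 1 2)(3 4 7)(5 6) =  (5 6)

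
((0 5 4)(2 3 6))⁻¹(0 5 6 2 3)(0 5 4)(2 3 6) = (2 3 6 5 4)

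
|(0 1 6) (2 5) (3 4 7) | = 6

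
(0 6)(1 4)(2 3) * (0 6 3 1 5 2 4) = (0 3 4 5 2 1)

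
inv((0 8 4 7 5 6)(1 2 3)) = (0 6 5 7 4 8)(1 3 2)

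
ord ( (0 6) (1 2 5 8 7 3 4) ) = 14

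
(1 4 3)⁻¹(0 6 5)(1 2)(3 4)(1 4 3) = (0 6 5)(1 3)(2 4)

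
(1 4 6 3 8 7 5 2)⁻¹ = (1 2 5 7 8 3 6 4)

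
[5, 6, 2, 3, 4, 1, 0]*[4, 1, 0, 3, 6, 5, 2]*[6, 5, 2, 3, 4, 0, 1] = [0, 2, 6, 3, 1, 5, 4]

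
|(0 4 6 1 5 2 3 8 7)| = 9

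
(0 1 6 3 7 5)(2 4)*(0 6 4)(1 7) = (0 7 5 6 3 1 4 2)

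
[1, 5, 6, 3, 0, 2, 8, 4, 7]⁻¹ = [4, 0, 5, 3, 7, 1, 2, 8, 6]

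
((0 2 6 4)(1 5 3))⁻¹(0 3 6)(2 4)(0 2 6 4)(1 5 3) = (0 6)(1 4 2)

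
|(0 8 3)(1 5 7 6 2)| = 15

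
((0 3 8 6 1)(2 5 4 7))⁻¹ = (0 1 6 8 3)(2 7 4 5)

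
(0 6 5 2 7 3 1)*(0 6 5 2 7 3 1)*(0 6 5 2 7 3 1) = (0 2 1 5 3 6 7)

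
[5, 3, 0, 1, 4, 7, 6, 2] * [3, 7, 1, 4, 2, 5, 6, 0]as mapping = [0→5, 1→4, 2→3, 3→7, 4→2, 5→0, 6→6, 7→1]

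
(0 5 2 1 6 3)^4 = (0 6 2)(1 5 3)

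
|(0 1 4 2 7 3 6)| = 7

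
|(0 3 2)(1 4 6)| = 3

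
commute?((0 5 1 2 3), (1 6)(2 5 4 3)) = no:(0 5 1 2 3) * (1 6)(2 5 4 3) = (0 4 3)(1 5 6), (1 6)(2 5 4 3) * (0 5 1 2 3) = (0 5 4)(1 6 2)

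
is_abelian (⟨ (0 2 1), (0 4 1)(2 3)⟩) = no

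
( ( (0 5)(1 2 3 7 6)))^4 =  (1 6 7 3 2)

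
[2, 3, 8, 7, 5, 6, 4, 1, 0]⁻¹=[8, 7, 0, 1, 6, 4, 5, 3, 2]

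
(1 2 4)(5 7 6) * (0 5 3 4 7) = (0 5)(1 2 7 6 3 4)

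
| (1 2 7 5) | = 4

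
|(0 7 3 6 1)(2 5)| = 10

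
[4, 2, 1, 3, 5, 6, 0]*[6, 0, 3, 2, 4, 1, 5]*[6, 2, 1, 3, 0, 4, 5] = [0, 3, 6, 1, 2, 4, 5]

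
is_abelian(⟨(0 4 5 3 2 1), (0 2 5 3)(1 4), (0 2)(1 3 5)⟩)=no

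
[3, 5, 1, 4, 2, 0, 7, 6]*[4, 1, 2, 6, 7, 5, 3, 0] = [6, 5, 1, 7, 2, 4, 0, 3]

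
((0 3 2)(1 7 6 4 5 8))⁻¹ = (0 2 3)(1 8 5 4 6 7)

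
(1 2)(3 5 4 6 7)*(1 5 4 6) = (1 2 5 6 7 3 4)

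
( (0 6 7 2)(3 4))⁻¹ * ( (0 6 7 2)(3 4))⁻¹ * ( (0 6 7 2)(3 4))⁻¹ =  (0 6 7 2)(3 4)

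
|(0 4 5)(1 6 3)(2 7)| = 6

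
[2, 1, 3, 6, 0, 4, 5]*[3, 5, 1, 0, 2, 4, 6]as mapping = [0→1, 1→5, 2→0, 3→6, 4→3, 5→2, 6→4]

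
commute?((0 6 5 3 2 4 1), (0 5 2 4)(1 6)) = no:(0 6 5 3 2 4 1)*(0 5 2 4)(1 6) = (0 1 5 3 4 6 2), (0 5 2 4)(1 6)*(0 6 5 3 2 4 1) = (0 3 2 1 5 4 6)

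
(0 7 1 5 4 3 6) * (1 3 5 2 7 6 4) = (0 6)(1 2 7 3 4 5)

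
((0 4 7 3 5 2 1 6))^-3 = (0 2 7 6 5 4 1 3)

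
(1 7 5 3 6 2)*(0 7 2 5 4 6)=(0 7 4 6 5 3)(1 2)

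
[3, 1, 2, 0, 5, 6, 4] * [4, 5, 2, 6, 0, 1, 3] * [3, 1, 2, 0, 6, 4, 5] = [5, 4, 2, 6, 1, 0, 3]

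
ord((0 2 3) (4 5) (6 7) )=6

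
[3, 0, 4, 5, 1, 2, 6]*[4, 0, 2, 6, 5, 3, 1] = [6, 4, 5, 3, 0, 2, 1]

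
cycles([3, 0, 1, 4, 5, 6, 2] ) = (0 3 4 5 6 2 1)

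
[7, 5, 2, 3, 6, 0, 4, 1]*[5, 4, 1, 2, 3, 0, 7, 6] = [6, 0, 1, 2, 7, 5, 3, 4]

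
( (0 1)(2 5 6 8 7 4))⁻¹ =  (0 1)(2 4 7 8 6 5)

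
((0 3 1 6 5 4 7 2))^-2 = (0 7 5 1)(2 4 6 3)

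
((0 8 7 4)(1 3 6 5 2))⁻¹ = (0 4 7 8)(1 2 5 6 3)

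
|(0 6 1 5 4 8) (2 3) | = 6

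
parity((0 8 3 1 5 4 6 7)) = odd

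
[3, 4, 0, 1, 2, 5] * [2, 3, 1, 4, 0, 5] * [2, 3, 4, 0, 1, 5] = [1, 2, 4, 0, 3, 5]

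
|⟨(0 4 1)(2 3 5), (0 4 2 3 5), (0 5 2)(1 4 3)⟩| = 360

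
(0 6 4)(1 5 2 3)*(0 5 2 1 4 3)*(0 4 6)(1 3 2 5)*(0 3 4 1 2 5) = (0 3 6 5 4 2 1)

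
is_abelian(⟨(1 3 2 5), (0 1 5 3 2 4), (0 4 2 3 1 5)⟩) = no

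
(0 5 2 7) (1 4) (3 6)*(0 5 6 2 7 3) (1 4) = (0 6) (2 3) (5 7) 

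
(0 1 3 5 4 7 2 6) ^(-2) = (0 2 4 3) (1 6 7 5) 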